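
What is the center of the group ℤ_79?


Z(G) = {g ∈ G | gx = xg for all x ∈ G}
ℤ_79 is abelian, so Z(G) = G

Z(ℤ_79) = ℤ_79


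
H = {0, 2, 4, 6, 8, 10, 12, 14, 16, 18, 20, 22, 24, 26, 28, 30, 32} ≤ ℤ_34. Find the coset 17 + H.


17 + H = {17 + h (mod 34) : h ∈ H}
17+0=17, 17+2=19, 17+4=21, 17+6=23, 17+8=25, 17+10=27, 17+12=29, 17+14=31, 17+16=33, 17+18=1, 17+20=3, 17+22=5, 17+24=7, 17+26=9, 17+28=11, 17+30=13, 17+32=15
17 + H = {1, 3, 5, 7, 9, 11, 13, 15, 17, 19, 21, 23, 25, 27, 29, 31, 33} = 1 + H

17 + H = {1, 3, 5, 7, 9, 11, 13, 15, 17, 19, 21, 23, 25, 27, 29, 31, 33}


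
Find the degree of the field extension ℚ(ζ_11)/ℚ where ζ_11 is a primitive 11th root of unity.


[ℚ(ζ_n):ℚ] = deg Φ_n(x) = φ(n). Here φ(11) = 10

[ℚ(ζ_11)/ℚ where ζ_11 is a primitive 11th root of unity] = 10


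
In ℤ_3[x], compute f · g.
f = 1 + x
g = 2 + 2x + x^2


Expand and collect like terms; reduce coefficients mod 3:
x^0: 1·2 = 2 ≡ 2 (mod 3)
x^1: 1·2 + 1·2 = 4 ≡ 1 (mod 3)
x^2: 1·1 + 1·2 = 3 ≡ 0 (mod 3)
x^3: 1·1 = 1 ≡ 1 (mod 3)
Result: 2 + x + x^3

f · g = 2 + x + x^3


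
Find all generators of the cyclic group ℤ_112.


g generates ℤ_n iff gcd(g,n) = 1
Prime factors of 112: 2, 7
Generators are g ∈ {1,...,111} not divisible by any of these primes.
Generators: {1, 3, 5, 9, 11, 13, 15, 17, 19, 23, 25, 27, 29, 31, 33, 37, 39, 41, 43, 45, 47, 51, 53, 55, 57, 59, 61, 65, 67, 69, 71, 73, 75, 79, 81, 83, 85, 87, 89, 93, 95, 97, 99, 101, 103, 107, 109, 111}
Number of generators = φ(112) = 48

Generators of ℤ_112 = {1, 3, 5, 9, 11, 13, 15, 17, 19, 23, 25, 27, 29, 31, 33, 37, 39, 41, 43, 45, 47, 51, 53, 55, 57, 59, 61, 65, 67, 69, 71, 73, 75, 79, 81, 83, 85, 87, 89, 93, 95, 97, 99, 101, 103, 107, 109, 111}


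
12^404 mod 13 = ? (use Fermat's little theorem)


Fermat's little theorem: if p is prime and gcd(a,p)=1, then a^(p-1) ≡ 1 (mod p)
p = 13 is prime, gcd(12,13) = 1
Reduce exponent: 404 mod 12 = 8
So 12^404 ≡ 12^8 (mod 13)
12^8 mod 13 = 1

12^404 ≡ 1 (mod 13)


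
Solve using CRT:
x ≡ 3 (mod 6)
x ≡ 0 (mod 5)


m₁ = 6, m₂ = 5, gcd = 1, so CRT applies. M = m₁·m₂ = 30
Let M₁ = M/m₁ = 5, M₂ = M/m₂ = 6
Find y₁ ≡ M₁⁻¹ (mod m₁): 5⁻¹ ≡ 5 (mod 6)
Find y₂ ≡ M₂⁻¹ (mod m₂): 6⁻¹ ≡ 1 (mod 5)
x = a₁·M₁·y₁ + a₂·M₂·y₂ = 3·5·5 + 0·6·1 = 75
Reduce mod 30: x ≡ 15
Check: 15 mod 6 = 3 ✓, 15 mod 5 = 0 ✓

x ≡ 15 (mod 30)


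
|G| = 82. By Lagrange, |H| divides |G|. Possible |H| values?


Lagrange's theorem: |H| divides |G|
|G| = 82
Divisors of 82: 1, 2, 41, 82

Possible subgroup orders: {1, 2, 41, 82}


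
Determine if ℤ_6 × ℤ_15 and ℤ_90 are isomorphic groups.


Comparing ℤ_6 × ℤ_15 and ℤ_90:
gcd(6,15) = 3 ≠ 1. Max element order in ℤ_6×ℤ_15 is lcm(6,15) = 30 < 90, so it has no element of order 90

No, ℤ_6 × ℤ_15 ≇ ℤ_90


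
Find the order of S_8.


|S_n| = n! (number of permutations of n symbols)
|S_8| = 8! = 40320

|S_8| = 40320


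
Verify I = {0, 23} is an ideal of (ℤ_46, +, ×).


Check ideal conditions for I = {0, 23} in ℤ_46:
(1) I is an additive subgroup? Yes
(2) For r ∈ ℤ_46 and a ∈ I: r·a ∈ I? Yes

Yes, I is an ideal of ℤ_46


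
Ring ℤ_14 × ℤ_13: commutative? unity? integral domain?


Direct product ring; commutative with unity (1,1); but (1,0)·(0,1) = (0,0) gives zero divisors, so not an integral domain
Commutative: Yes
Integral domain: No
Has unity: Yes

ℤ_14 × ℤ_13: Commutative=Yes, Unity=Yes


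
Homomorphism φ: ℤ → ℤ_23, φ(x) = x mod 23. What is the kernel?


Kernel = preimage of identity
ker(φ) = {x ∈ ℤ : x ≡ 0 (mod 23)} = 23ℤ = {0, ±23, ±46, ...}

ker(φ) = 23ℤ


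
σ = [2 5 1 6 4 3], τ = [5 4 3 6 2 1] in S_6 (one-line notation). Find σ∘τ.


σ∘τ: apply τ first, then σ
1 →τ 5 →σ 4
2 →τ 4 →σ 6
3 →τ 3 →σ 1
4 →τ 6 →σ 3
5 →τ 2 →σ 5
6 →τ 1 →σ 2

σ∘τ = [4 6 1 3 5 2]


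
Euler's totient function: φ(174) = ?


Factor n: 174 = 2 × 3 × 29
φ(n) = n · ∏(1 - 1/p) over distinct primes p | n
φ(174) = 174 · (1 - 1/2) · (1 - 1/3) · (1 - 1/29) = 56

φ(174) = 56


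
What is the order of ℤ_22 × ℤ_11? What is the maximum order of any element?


|ℤ_22 × ℤ_11| = 22 × 11 = 242
Max element order = lcm(22,11) = 22
Cyclic? No (gcd=11)

|ℤ_22×ℤ_11| = 242, max element order = 22


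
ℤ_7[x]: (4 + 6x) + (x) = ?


Add coefficients mod 7:
x^0: 4 + 0 = 4 (mod 7)
x^1: 6 + 1 = 0 (mod 7)
Result: 4

f + g = 4


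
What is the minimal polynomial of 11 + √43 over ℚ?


Let α = 11 + √43. Then α - 11 = √43, so (α - 11)² = 43, giving α² - 22α + 78 = 0. Degree 2 and α ∉ ℚ, so this is the minimal polynomial.

Minimal polynomial: x² - 22x + 78


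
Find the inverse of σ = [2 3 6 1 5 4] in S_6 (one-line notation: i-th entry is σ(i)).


To find σ⁻¹, swap domain and range:
σ(1) = 2 → σ⁻¹(2) = 1
σ(2) = 3 → σ⁻¹(3) = 2
σ(3) = 6 → σ⁻¹(6) = 3
σ(4) = 1 → σ⁻¹(1) = 4
σ(5) = 5 → σ⁻¹(5) = 5
σ(6) = 4 → σ⁻¹(4) = 6

σ⁻¹ = [4 1 2 6 5 3]


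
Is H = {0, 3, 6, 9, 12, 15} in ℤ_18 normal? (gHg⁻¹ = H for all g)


H = {0, 3, 6, 9, 12, 15} in ℤ_18
ℤ_18 is abelian; every subgroup of an abelian group is normal

Yes, normal subgroup


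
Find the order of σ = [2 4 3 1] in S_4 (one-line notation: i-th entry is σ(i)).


Cycle decomposition: (1 2 4)
Cycle lengths: 3
Order = lcm(3) = 3

ord(σ) = 3


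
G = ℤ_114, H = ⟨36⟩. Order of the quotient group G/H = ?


|⟨36⟩| = n / gcd(36, 114) = 114 / 6 = 19
H is normal (ℤ_114 is abelian).
|G/H| = |G| / |H| = 114 / 19 = 6

|G/H| = 6


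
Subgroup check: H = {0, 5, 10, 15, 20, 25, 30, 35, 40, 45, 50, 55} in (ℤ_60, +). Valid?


Subgroup test for H = {0, 5, 10, 15, 20, 25, 30, 35, 40, 45, 50, 55} in (ℤ_60, +):
(1) 0 ∈ H? Yes
(2) Closure: for all a,b ∈ H, (a+b) mod 60 ∈ H? Yes
(3) Inverses: for all a ∈ H, -a mod 60 ∈ H? Yes

Yes, H is a subgroup of ℤ_60


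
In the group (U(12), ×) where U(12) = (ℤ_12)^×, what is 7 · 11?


Operation: multiplication mod 12
7 · 11 = (a × b) mod 12 with a = 7, b = 11

7 · 11 = 5


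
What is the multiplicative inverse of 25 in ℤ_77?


Use the extended Euclidean algorithm to write 1 = 25·s + 77·t; then s mod 77 is the inverse.
Euclidean algorithm:
  25 = 0·77 + 25
  77 = 3·25 + 2
  25 = 12·2 + 1
  2 = 2·1 + 0
gcd(25,77) = 1
Back-substitution gives: 25·(37) + 77·(-12) = 1
So 25⁻¹ ≡ 37 ≡ 37 (mod 77)
Check: 25 × 37 = 925 ≡ 1 (mod 77) ✓

25⁻¹ ≡ 37 (mod 77)


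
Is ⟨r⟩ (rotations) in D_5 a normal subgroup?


H = ⟨r⟩ (rotations) in D_5
The rotation subgroup ⟨r⟩ has index 2 in D_5, so it is normal

Yes, normal subgroup


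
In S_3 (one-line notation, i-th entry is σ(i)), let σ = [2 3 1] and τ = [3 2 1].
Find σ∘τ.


σ∘τ: apply τ first, then σ
1 →τ 3 →σ 1
2 →τ 2 →σ 3
3 →τ 1 →σ 2

σ∘τ = [1 3 2]


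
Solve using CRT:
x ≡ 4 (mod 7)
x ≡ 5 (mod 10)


m₁ = 7, m₂ = 10, gcd = 1, so CRT applies. M = m₁·m₂ = 70
Let M₁ = M/m₁ = 10, M₂ = M/m₂ = 7
Find y₁ ≡ M₁⁻¹ (mod m₁): 10⁻¹ ≡ 5 (mod 7)
Find y₂ ≡ M₂⁻¹ (mod m₂): 7⁻¹ ≡ 3 (mod 10)
x = a₁·M₁·y₁ + a₂·M₂·y₂ = 4·10·5 + 5·7·3 = 305
Reduce mod 70: x ≡ 25
Check: 25 mod 7 = 4 ✓, 25 mod 10 = 5 ✓

x ≡ 25 (mod 70)


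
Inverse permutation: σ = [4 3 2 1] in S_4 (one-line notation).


To find σ⁻¹, swap domain and range:
σ(1) = 4 → σ⁻¹(4) = 1
σ(2) = 3 → σ⁻¹(3) = 2
σ(3) = 2 → σ⁻¹(2) = 3
σ(4) = 1 → σ⁻¹(1) = 4

σ⁻¹ = [4 3 2 1]


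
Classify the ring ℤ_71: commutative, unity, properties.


ℤ_71 is a commutative ring with unity 1; 71 is prime, so ℤ_71 is a field (hence an integral domain)
Commutative: Yes
Integral domain: Yes
Has unity: Yes

ℤ_71: Commutative=Yes, Unity=Yes


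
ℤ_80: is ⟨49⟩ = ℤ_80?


g generates ℤ_n iff gcd(g, n) = 1
gcd(49, 80) = 1
Since gcd = 1, 49 is a generator.

Yes, 49 generates ℤ_80


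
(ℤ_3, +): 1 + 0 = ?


Operation: addition mod 3
1 + 0 = (a + b) mod 3 with a = 1, b = 0

1 + 0 = 1


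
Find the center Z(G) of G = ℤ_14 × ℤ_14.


Z(G) = {g ∈ G | gx = xg for all x ∈ G}
Direct product of abelian groups is abelian, so Z(G) = G

Z(ℤ_14 × ℤ_14) = ℤ_14 × ℤ_14


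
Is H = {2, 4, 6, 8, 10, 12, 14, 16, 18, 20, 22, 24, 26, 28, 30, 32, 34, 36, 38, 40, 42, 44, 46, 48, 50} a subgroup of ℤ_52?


Subgroup test for H = {2, 4, 6, 8, 10, 12, 14, 16, 18, 20, 22, 24, 26, 28, 30, 32, 34, 36, 38, 40, 42, 44, 46, 48, 50} in (ℤ_52, +):
(1) 0 ∈ H? No
(2) Closure: for all a,b ∈ H, (a+b) mod 52 ∈ H? No  [counterexample: 2 + 50 = 0 ∉ H]
(3) Inverses: for all a ∈ H, -a mod 52 ∈ H? Yes

No, H is not a subgroup of ℤ_52


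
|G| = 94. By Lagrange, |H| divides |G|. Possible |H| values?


Lagrange's theorem: |H| divides |G|
|G| = 94
Divisors of 94: 1, 2, 47, 94

Possible subgroup orders: {1, 2, 47, 94}


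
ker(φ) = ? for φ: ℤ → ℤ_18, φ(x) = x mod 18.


Kernel = preimage of identity
ker(φ) = {x ∈ ℤ : x ≡ 0 (mod 18)} = 18ℤ = {0, ±18, ±36, ...}

ker(φ) = 18ℤ


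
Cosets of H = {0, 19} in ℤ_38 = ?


H = {0, 19}, |H| = 2
Number of cosets = |G|/|H| = 38/2 = 19
0 + H = {0, 19}
1 + H = {1, 20}
2 + H = {2, 21}
3 + H = {3, 22}
4 + H = {4, 23}
5 + H = {5, 24}
6 + H = {6, 25}
7 + H = {7, 26}
8 + H = {8, 27}
9 + H = {9, 28}
10 + H = {10, 29}
11 + H = {11, 30}
12 + H = {12, 31}
13 + H = {13, 32}
14 + H = {14, 33}
15 + H = {15, 34}
16 + H = {16, 35}
17 + H = {17, 36}
18 + H = {18, 37}

Cosets: 0+H={0,19}; 1+H={1,20}; 2+H={2,21}; 3+H={3,22}; 4+H={4,23}; 5+H={5,24}; 6+H={6,25}; 7+H={7,26}; 8+H={8,27}; 9+H={9,28}; 10+H={10,29}; 11+H={11,30}; 12+H={12,31}; 13+H={13,32}; 14+H={14,33}; 15+H={15,34}; 16+H={16,35}; 17+H={17,36}; 18+H={18,37}


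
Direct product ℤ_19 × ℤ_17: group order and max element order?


|ℤ_19 × ℤ_17| = 19 × 17 = 323
Max element order = lcm(19,17) = 323
Cyclic? Yes (gcd=1)

|ℤ_19×ℤ_17| = 323, max element order = 323


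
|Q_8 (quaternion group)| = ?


Q_8 = {±1, ±i, ±j, ±k}
|Q_8| = 8

|Q_8 (quaternion group)| = 8


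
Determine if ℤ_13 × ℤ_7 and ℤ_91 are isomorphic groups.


Comparing ℤ_13 × ℤ_7 and ℤ_91:
gcd(13,7) = 1, so ℤ_13 × ℤ_7 ≅ ℤ_91 (CRT)

Yes, ℤ_13 × ℤ_7 ≅ ℤ_91


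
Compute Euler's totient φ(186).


Factor n: 186 = 2 × 3 × 31
φ(n) = n · ∏(1 - 1/p) over distinct primes p | n
φ(186) = 186 · (1 - 1/2) · (1 - 1/3) · (1 - 1/31) = 60

φ(186) = 60


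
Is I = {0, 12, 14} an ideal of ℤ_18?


Check ideal conditions for I = {0, 12, 14} in ℤ_18:
(1) I is an additive subgroup? No
(2) For r ∈ ℤ_18 and a ∈ I: r·a ∈ I? No  [counterexample: r=2, a=12, r·a mod 18 = 6 ∉ I]

No, I is not an ideal of ℤ_18


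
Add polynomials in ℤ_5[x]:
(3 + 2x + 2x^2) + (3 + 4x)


Add coefficients mod 5:
x^0: 3 + 3 = 1 (mod 5)
x^1: 2 + 4 = 1 (mod 5)
x^2: 2 + 0 = 2 (mod 5)
Result: 1 + x + 2x^2

f + g = 1 + x + 2x^2


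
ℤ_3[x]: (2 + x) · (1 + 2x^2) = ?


Expand and collect like terms; reduce coefficients mod 3:
x^0: 2·1 = 2 ≡ 2 (mod 3)
x^1: 2·0 + 1·1 = 1 ≡ 1 (mod 3)
x^2: 2·2 + 1·0 = 4 ≡ 1 (mod 3)
x^3: 1·2 = 2 ≡ 2 (mod 3)
Result: 2 + x + x^2 + 2x^3

f · g = 2 + x + x^2 + 2x^3


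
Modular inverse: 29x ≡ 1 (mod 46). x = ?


Use the extended Euclidean algorithm to write 1 = 29·s + 46·t; then s mod 46 is the inverse.
Euclidean algorithm:
  29 = 0·46 + 29
  46 = 1·29 + 17
  29 = 1·17 + 12
  17 = 1·12 + 5
  12 = 2·5 + 2
  5 = 2·2 + 1
  2 = 2·1 + 0
gcd(29,46) = 1
Back-substitution gives: 29·(-19) + 46·(12) = 1
So 29⁻¹ ≡ -19 ≡ 27 (mod 46)
Check: 29 × 27 = 783 ≡ 1 (mod 46) ✓

29⁻¹ ≡ 27 (mod 46)


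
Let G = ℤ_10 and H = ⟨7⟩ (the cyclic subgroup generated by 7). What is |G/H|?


|⟨7⟩| = n / gcd(7, 10) = 10 / 1 = 10
H is normal (ℤ_10 is abelian).
|G/H| = |G| / |H| = 10 / 10 = 1

|G/H| = 1


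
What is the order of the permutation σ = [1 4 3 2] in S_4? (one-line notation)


Cycle decomposition: (2 4)
Cycle lengths: 2
Order = lcm(2) = 2

ord(σ) = 2


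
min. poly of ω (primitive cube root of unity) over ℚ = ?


ω satisfies x² + x + 1 = 0 (the cyclotomic polynomial Φ₃)

Minimal polynomial: x² + x + 1


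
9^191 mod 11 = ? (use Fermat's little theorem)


Fermat's little theorem: if p is prime and gcd(a,p)=1, then a^(p-1) ≡ 1 (mod p)
p = 11 is prime, gcd(9,11) = 1
Reduce exponent: 191 mod 10 = 1
So 9^191 ≡ 9^1 (mod 11)
9^1 mod 11 = 9

9^191 ≡ 9 (mod 11)


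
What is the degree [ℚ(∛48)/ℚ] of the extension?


∛48 has minimal polynomial x³ - 48 (irreducible over ℚ since 48 is not a perfect cube)

[ℚ(∛48)/ℚ] = 3


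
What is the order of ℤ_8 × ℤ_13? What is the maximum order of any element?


|ℤ_8 × ℤ_13| = 8 × 13 = 104
Max element order = lcm(8,13) = 104
Cyclic? Yes (gcd=1)

|ℤ_8×ℤ_13| = 104, max element order = 104


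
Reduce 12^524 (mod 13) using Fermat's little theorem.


Fermat's little theorem: if p is prime and gcd(a,p)=1, then a^(p-1) ≡ 1 (mod p)
p = 13 is prime, gcd(12,13) = 1
Reduce exponent: 524 mod 12 = 8
So 12^524 ≡ 12^8 (mod 13)
12^8 mod 13 = 1

12^524 ≡ 1 (mod 13)


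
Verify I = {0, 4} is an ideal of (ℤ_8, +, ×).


Check ideal conditions for I = {0, 4} in ℤ_8:
(1) I is an additive subgroup? Yes
(2) For r ∈ ℤ_8 and a ∈ I: r·a ∈ I? Yes

Yes, I is an ideal of ℤ_8


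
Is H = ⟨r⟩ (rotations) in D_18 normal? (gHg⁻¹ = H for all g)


H = ⟨r⟩ (rotations) in D_18
The rotation subgroup ⟨r⟩ has index 2 in D_18, so it is normal

Yes, normal subgroup


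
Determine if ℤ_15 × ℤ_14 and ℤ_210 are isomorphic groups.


Comparing ℤ_15 × ℤ_14 and ℤ_210:
gcd(15,14) = 1, so ℤ_15 × ℤ_14 ≅ ℤ_210 (CRT)

Yes, ℤ_15 × ℤ_14 ≅ ℤ_210


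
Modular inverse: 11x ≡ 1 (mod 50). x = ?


Use the extended Euclidean algorithm to write 1 = 11·s + 50·t; then s mod 50 is the inverse.
Euclidean algorithm:
  11 = 0·50 + 11
  50 = 4·11 + 6
  11 = 1·6 + 5
  6 = 1·5 + 1
  5 = 5·1 + 0
gcd(11,50) = 1
Back-substitution gives: 11·(-9) + 50·(2) = 1
So 11⁻¹ ≡ -9 ≡ 41 (mod 50)
Check: 11 × 41 = 451 ≡ 1 (mod 50) ✓

11⁻¹ ≡ 41 (mod 50)


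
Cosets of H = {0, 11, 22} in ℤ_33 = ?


H = {0, 11, 22}, |H| = 3
Number of cosets = |G|/|H| = 33/3 = 11
0 + H = {0, 11, 22}
1 + H = {1, 12, 23}
2 + H = {2, 13, 24}
3 + H = {3, 14, 25}
4 + H = {4, 15, 26}
5 + H = {5, 16, 27}
6 + H = {6, 17, 28}
7 + H = {7, 18, 29}
8 + H = {8, 19, 30}
9 + H = {9, 20, 31}
10 + H = {10, 21, 32}

Cosets: 0+H={0,11,22}; 1+H={1,12,23}; 2+H={2,13,24}; 3+H={3,14,25}; 4+H={4,15,26}; 5+H={5,16,27}; 6+H={6,17,28}; 7+H={7,18,29}; 8+H={8,19,30}; 9+H={9,20,31}; 10+H={10,21,32}


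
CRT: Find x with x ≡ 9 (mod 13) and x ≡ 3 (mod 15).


m₁ = 13, m₂ = 15, gcd = 1, so CRT applies. M = m₁·m₂ = 195
Let M₁ = M/m₁ = 15, M₂ = M/m₂ = 13
Find y₁ ≡ M₁⁻¹ (mod m₁): 15⁻¹ ≡ 7 (mod 13)
Find y₂ ≡ M₂⁻¹ (mod m₂): 13⁻¹ ≡ 7 (mod 15)
x = a₁·M₁·y₁ + a₂·M₂·y₂ = 9·15·7 + 3·13·7 = 1218
Reduce mod 195: x ≡ 48
Check: 48 mod 13 = 9 ✓, 48 mod 15 = 3 ✓

x ≡ 48 (mod 195)


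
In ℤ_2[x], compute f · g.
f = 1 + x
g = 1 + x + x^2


Expand and collect like terms; reduce coefficients mod 2:
x^0: 1·1 = 1 ≡ 1 (mod 2)
x^1: 1·1 + 1·1 = 2 ≡ 0 (mod 2)
x^2: 1·1 + 1·1 = 2 ≡ 0 (mod 2)
x^3: 1·1 = 1 ≡ 1 (mod 2)
Result: 1 + x^3

f · g = 1 + x^3


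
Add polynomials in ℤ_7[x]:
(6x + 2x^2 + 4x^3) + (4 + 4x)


Add coefficients mod 7:
x^0: 0 + 4 = 4 (mod 7)
x^1: 6 + 4 = 3 (mod 7)
x^2: 2 + 0 = 2 (mod 7)
x^3: 4 + 0 = 4 (mod 7)
Result: 4 + 3x + 2x^2 + 4x^3

f + g = 4 + 3x + 2x^2 + 4x^3


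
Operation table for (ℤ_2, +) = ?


Elements: {0, 1}
Operation: addition mod 2
Entry (a, b) = (a + b) mod 2

Cayley table:
  | 0 | 1
0 | 0 | 1
1 | 1 | 0


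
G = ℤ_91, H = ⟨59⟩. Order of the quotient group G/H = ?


|⟨59⟩| = n / gcd(59, 91) = 91 / 1 = 91
H is normal (ℤ_91 is abelian).
|G/H| = |G| / |H| = 91 / 91 = 1

|G/H| = 1


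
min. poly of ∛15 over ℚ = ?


∛15 satisfies x³ - 15 = 0, irreducible over ℚ (no rational root; 15 is not a perfect cube)

Minimal polynomial: x³ - 15


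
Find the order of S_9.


|S_n| = n! (number of permutations of n symbols)
|S_9| = 9! = 362880

|S_9| = 362880


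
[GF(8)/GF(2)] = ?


GF(8) = GF(2^3), so the extension degree is 3

[GF(8)/GF(2)] = 3


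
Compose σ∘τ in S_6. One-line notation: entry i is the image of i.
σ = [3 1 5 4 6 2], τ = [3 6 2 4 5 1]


σ∘τ: apply τ first, then σ
1 →τ 3 →σ 5
2 →τ 6 →σ 2
3 →τ 2 →σ 1
4 →τ 4 →σ 4
5 →τ 5 →σ 6
6 →τ 1 →σ 3

σ∘τ = [5 2 1 4 6 3]


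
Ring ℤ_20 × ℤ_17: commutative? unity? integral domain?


Direct product ring; commutative with unity (1,1); but (1,0)·(0,1) = (0,0) gives zero divisors, so not an integral domain
Commutative: Yes
Integral domain: No
Has unity: Yes

ℤ_20 × ℤ_17: Commutative=Yes, Unity=Yes


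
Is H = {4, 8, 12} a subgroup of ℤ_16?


Subgroup test for H = {4, 8, 12} in (ℤ_16, +):
(1) 0 ∈ H? No
(2) Closure: for all a,b ∈ H, (a+b) mod 16 ∈ H? No  [counterexample: 4 + 12 = 0 ∉ H]
(3) Inverses: for all a ∈ H, -a mod 16 ∈ H? Yes

No, H is not a subgroup of ℤ_16


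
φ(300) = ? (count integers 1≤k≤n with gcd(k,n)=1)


Factor n: 300 = 2^2 × 3 × 5^2
φ(n) = n · ∏(1 - 1/p) over distinct primes p | n
φ(300) = 300 · (1 - 1/2) · (1 - 1/3) · (1 - 1/5) = 80

φ(300) = 80


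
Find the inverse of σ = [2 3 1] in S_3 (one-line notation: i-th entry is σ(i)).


To find σ⁻¹, swap domain and range:
σ(1) = 2 → σ⁻¹(2) = 1
σ(2) = 3 → σ⁻¹(3) = 2
σ(3) = 1 → σ⁻¹(1) = 3

σ⁻¹ = [3 1 2]


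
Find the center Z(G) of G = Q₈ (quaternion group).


Z(G) = {g ∈ G | gx = xg for all x ∈ G}
In Q₈ = {±1, ±i, ±j, ±k}, only ±1 commute with every element

Z(Q₈ (quaternion group)) = {1, -1}


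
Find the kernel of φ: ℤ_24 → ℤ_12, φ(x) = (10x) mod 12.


Kernel = preimage of identity
ker(φ) = {x ∈ ℤ_24 : 10x ≡ 0 (mod 12)}. Since 12 | 24, φ is well-defined. The kernel is the cyclic subgroup ⟨6⟩ of ℤ_24 (order 4), i.e. {0, 6, 12, 18}

ker(φ) = {0, 6, 12, 18}


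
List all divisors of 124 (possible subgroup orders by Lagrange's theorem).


Lagrange's theorem: |H| divides |G|
|G| = 124
Divisors of 124: 1, 2, 4, 31, 62, 124

Possible subgroup orders: {1, 2, 4, 31, 62, 124}


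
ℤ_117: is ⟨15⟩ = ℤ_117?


g generates ℤ_n iff gcd(g, n) = 1
gcd(15, 117) = 3
Since gcd = 3 ≠ 1, ⟨15⟩ has order 39 < 117, so 15 is not a generator.

No, 15 does not generate ℤ_117


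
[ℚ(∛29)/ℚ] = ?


∛29 has minimal polynomial x³ - 29 (irreducible over ℚ since 29 is not a perfect cube)

[ℚ(∛29)/ℚ] = 3


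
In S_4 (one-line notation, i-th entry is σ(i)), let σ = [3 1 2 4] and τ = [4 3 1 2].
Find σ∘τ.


σ∘τ: apply τ first, then σ
1 →τ 4 →σ 4
2 →τ 3 →σ 2
3 →τ 1 →σ 3
4 →τ 2 →σ 1

σ∘τ = [4 2 3 1]


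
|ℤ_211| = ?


ℤ_n has n elements.

|ℤ_211| = 211


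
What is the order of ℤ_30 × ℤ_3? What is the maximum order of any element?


|ℤ_30 × ℤ_3| = 30 × 3 = 90
Max element order = lcm(30,3) = 30
Cyclic? No (gcd=3)

|ℤ_30×ℤ_3| = 90, max element order = 30


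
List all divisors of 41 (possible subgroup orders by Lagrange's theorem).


Lagrange's theorem: |H| divides |G|
|G| = 41
Divisors of 41: 1, 41

Possible subgroup orders: {1, 41}


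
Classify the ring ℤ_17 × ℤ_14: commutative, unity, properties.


Direct product ring; commutative with unity (1,1); but (1,0)·(0,1) = (0,0) gives zero divisors, so not an integral domain
Commutative: Yes
Integral domain: No
Has unity: Yes

ℤ_17 × ℤ_14: Commutative=Yes, Unity=Yes


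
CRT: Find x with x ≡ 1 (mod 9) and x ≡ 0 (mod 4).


m₁ = 9, m₂ = 4, gcd = 1, so CRT applies. M = m₁·m₂ = 36
Let M₁ = M/m₁ = 4, M₂ = M/m₂ = 9
Find y₁ ≡ M₁⁻¹ (mod m₁): 4⁻¹ ≡ 7 (mod 9)
Find y₂ ≡ M₂⁻¹ (mod m₂): 9⁻¹ ≡ 1 (mod 4)
x = a₁·M₁·y₁ + a₂·M₂·y₂ = 1·4·7 + 0·9·1 = 28
Reduce mod 36: x ≡ 28
Check: 28 mod 9 = 1 ✓, 28 mod 4 = 0 ✓

x ≡ 28 (mod 36)


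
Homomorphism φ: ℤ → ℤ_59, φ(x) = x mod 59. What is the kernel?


Kernel = preimage of identity
ker(φ) = {x ∈ ℤ : x ≡ 0 (mod 59)} = 59ℤ = {0, ±59, ±118, ...}

ker(φ) = 59ℤ


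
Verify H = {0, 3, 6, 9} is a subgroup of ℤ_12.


Subgroup test for H = {0, 3, 6, 9} in (ℤ_12, +):
(1) 0 ∈ H? Yes
(2) Closure: for all a,b ∈ H, (a+b) mod 12 ∈ H? Yes
(3) Inverses: for all a ∈ H, -a mod 12 ∈ H? Yes

Yes, H is a subgroup of ℤ_12


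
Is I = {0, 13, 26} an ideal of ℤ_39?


Check ideal conditions for I = {0, 13, 26} in ℤ_39:
(1) I is an additive subgroup? Yes
(2) For r ∈ ℤ_39 and a ∈ I: r·a ∈ I? Yes

Yes, I is an ideal of ℤ_39


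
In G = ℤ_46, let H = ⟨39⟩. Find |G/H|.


|⟨39⟩| = n / gcd(39, 46) = 46 / 1 = 46
H is normal (ℤ_46 is abelian).
|G/H| = |G| / |H| = 46 / 46 = 1

|G/H| = 1


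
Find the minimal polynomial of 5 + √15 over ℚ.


Let α = 5 + √15. Then α - 5 = √15, so (α - 5)² = 15, giving α² - 10α + 10 = 0. Degree 2 and α ∉ ℚ, so this is the minimal polynomial.

Minimal polynomial: x² - 10x + 10


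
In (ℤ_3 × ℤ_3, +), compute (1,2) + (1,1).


Operation: componentwise addition mod (3, 3)
(1,2) + (1,1) = ((a₁+b₁) mod 3, (a₂+b₂) mod 3) with a = (1,2), b = (1,1)

(1,2) + (1,1) = (2,0)


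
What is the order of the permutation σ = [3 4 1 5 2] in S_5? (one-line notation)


Cycle decomposition: (1 3) (2 4 5)
Cycle lengths: 2, 3
Order = lcm(2, 3) = 6

ord(σ) = 6


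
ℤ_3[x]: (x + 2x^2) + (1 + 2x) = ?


Add coefficients mod 3:
x^0: 0 + 1 = 1 (mod 3)
x^1: 1 + 2 = 0 (mod 3)
x^2: 2 + 0 = 2 (mod 3)
Result: 1 + 2x^2

f + g = 1 + 2x^2


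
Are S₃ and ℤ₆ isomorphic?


Comparing S₃ and ℤ₆:
S₃ is non-abelian, ℤ₆ is abelian

No, S₃ ≇ ℤ₆


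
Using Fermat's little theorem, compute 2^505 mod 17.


Fermat's little theorem: if p is prime and gcd(a,p)=1, then a^(p-1) ≡ 1 (mod p)
p = 17 is prime, gcd(2,17) = 1
Reduce exponent: 505 mod 16 = 9
So 2^505 ≡ 2^9 (mod 17)
2^9 mod 17 = 2

2^505 ≡ 2 (mod 17)


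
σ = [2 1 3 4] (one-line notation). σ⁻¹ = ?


To find σ⁻¹, swap domain and range:
σ(1) = 2 → σ⁻¹(2) = 1
σ(2) = 1 → σ⁻¹(1) = 2
σ(3) = 3 → σ⁻¹(3) = 3
σ(4) = 4 → σ⁻¹(4) = 4

σ⁻¹ = [2 1 3 4]


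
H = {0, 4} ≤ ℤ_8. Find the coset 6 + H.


6 + H = {6 + h (mod 8) : h ∈ H}
6+0=6, 6+4=2
6 + H = {2, 6} = 2 + H

6 + H = {2, 6}


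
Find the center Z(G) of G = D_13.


Z(G) = {g ∈ G | gx = xg for all x ∈ G}
For odd n, Z(D_n) = {e}: no nontrivial rotation commutes with all reflections

Z(D_13) = {e}


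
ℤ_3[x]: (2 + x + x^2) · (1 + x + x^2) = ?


Expand and collect like terms; reduce coefficients mod 3:
x^0: 2·1 = 2 ≡ 2 (mod 3)
x^1: 2·1 + 1·1 = 3 ≡ 0 (mod 3)
x^2: 2·1 + 1·1 + 1·1 = 4 ≡ 1 (mod 3)
x^3: 1·1 + 1·1 = 2 ≡ 2 (mod 3)
x^4: 1·1 = 1 ≡ 1 (mod 3)
Result: 2 + x^2 + 2x^3 + x^4

f · g = 2 + x^2 + 2x^3 + x^4


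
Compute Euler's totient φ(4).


φ(n) = count of k ∈ {1,...,n} with gcd(k,n)=1
Coprimes to 4: {1, 3}
Count: 2

φ(4) = 2


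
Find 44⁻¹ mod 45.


Use the extended Euclidean algorithm to write 1 = 44·s + 45·t; then s mod 45 is the inverse.
Euclidean algorithm:
  44 = 0·45 + 44
  45 = 1·44 + 1
  44 = 44·1 + 0
gcd(44,45) = 1
Back-substitution gives: 44·(-1) + 45·(1) = 1
So 44⁻¹ ≡ -1 ≡ 44 (mod 45)
Check: 44 × 44 = 1936 ≡ 1 (mod 45) ✓

44⁻¹ ≡ 44 (mod 45)


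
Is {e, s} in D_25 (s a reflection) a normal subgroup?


H = {e, s} in D_25 (s a reflection)
r·s·r⁻¹ = sr⁻² ≠ s for n ≥ 3, so {e, s} is not closed under conjugation

No, not a normal subgroup


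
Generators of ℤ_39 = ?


g generates ℤ_n iff gcd(g,n) = 1
Prime factors of 39: 3, 13
Generators are g ∈ {1,...,38} not divisible by any of these primes.
Generators: {1, 2, 4, 5, 7, 8, 10, 11, 14, 16, 17, 19, 20, 22, 23, 25, 28, 29, 31, 32, 34, 35, 37, 38}
Number of generators = φ(39) = 24

Generators of ℤ_39 = {1, 2, 4, 5, 7, 8, 10, 11, 14, 16, 17, 19, 20, 22, 23, 25, 28, 29, 31, 32, 34, 35, 37, 38}


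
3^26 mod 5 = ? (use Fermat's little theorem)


Fermat's little theorem: if p is prime and gcd(a,p)=1, then a^(p-1) ≡ 1 (mod p)
p = 5 is prime, gcd(3,5) = 1
Reduce exponent: 26 mod 4 = 2
So 3^26 ≡ 3^2 (mod 5)
3^2 mod 5 = 4

3^26 ≡ 4 (mod 5)


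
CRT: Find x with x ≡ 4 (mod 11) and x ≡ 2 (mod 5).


m₁ = 11, m₂ = 5, gcd = 1, so CRT applies. M = m₁·m₂ = 55
Let M₁ = M/m₁ = 5, M₂ = M/m₂ = 11
Find y₁ ≡ M₁⁻¹ (mod m₁): 5⁻¹ ≡ 9 (mod 11)
Find y₂ ≡ M₂⁻¹ (mod m₂): 11⁻¹ ≡ 1 (mod 5)
x = a₁·M₁·y₁ + a₂·M₂·y₂ = 4·5·9 + 2·11·1 = 202
Reduce mod 55: x ≡ 37
Check: 37 mod 11 = 4 ✓, 37 mod 5 = 2 ✓

x ≡ 37 (mod 55)


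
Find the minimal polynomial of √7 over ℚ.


√7 satisfies x² - 7 = 0, irreducible over ℚ since 7 is squarefree

Minimal polynomial: x² - 7


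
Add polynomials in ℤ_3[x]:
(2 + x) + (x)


Add coefficients mod 3:
x^0: 2 + 0 = 2 (mod 3)
x^1: 1 + 1 = 2 (mod 3)
Result: 2 + 2x

f + g = 2 + 2x


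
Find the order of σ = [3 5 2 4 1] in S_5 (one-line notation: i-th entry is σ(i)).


Cycle decomposition: (1 3 2 5)
Cycle lengths: 4
Order = lcm(4) = 4

ord(σ) = 4


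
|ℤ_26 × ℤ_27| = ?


|A × B| = |A| · |B|
|ℤ_26 × ℤ_27| = 26 × 27 = 702

|ℤ_26 × ℤ_27| = 702


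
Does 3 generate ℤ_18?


g generates ℤ_n iff gcd(g, n) = 1
gcd(3, 18) = 3
Since gcd = 3 ≠ 1, ⟨3⟩ has order 6 < 18, so 3 is not a generator.

No, 3 does not generate ℤ_18


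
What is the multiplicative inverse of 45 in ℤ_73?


Use the extended Euclidean algorithm to write 1 = 45·s + 73·t; then s mod 73 is the inverse.
Euclidean algorithm:
  45 = 0·73 + 45
  73 = 1·45 + 28
  45 = 1·28 + 17
  28 = 1·17 + 11
  17 = 1·11 + 6
  11 = 1·6 + 5
  6 = 1·5 + 1
  5 = 5·1 + 0
gcd(45,73) = 1
Back-substitution gives: 45·(13) + 73·(-8) = 1
So 45⁻¹ ≡ 13 ≡ 13 (mod 73)
Check: 45 × 13 = 585 ≡ 1 (mod 73) ✓

45⁻¹ ≡ 13 (mod 73)


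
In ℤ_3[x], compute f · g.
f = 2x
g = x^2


Expand and collect like terms; reduce coefficients mod 3:
x^0: 0·0 = 0 ≡ 0 (mod 3)
x^1: 0·0 + 2·0 = 0 ≡ 0 (mod 3)
x^2: 0·1 + 2·0 = 0 ≡ 0 (mod 3)
x^3: 2·1 = 2 ≡ 2 (mod 3)
Result: 2x^3

f · g = 2x^3


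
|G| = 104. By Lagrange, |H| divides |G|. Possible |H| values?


Lagrange's theorem: |H| divides |G|
|G| = 104
Divisors of 104: 1, 2, 4, 8, 13, 26, 52, 104

Possible subgroup orders: {1, 2, 4, 8, 13, 26, 52, 104}


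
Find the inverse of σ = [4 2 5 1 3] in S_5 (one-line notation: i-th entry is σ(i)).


To find σ⁻¹, swap domain and range:
σ(1) = 4 → σ⁻¹(4) = 1
σ(2) = 2 → σ⁻¹(2) = 2
σ(3) = 5 → σ⁻¹(5) = 3
σ(4) = 1 → σ⁻¹(1) = 4
σ(5) = 3 → σ⁻¹(3) = 5

σ⁻¹ = [4 2 5 1 3]


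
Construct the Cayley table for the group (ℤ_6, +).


Elements: {0, 1, 2, 3, 4, 5}
Operation: addition mod 6
Entry (a, b) = (a + b) mod 6

Cayley table:
  | 0 | 1 | 2 | 3 | 4 | 5
0 | 0 | 1 | 2 | 3 | 4 | 5
1 | 1 | 2 | 3 | 4 | 5 | 0
2 | 2 | 3 | 4 | 5 | 0 | 1
3 | 3 | 4 | 5 | 0 | 1 | 2
4 | 4 | 5 | 0 | 1 | 2 | 3
5 | 5 | 0 | 1 | 2 | 3 | 4


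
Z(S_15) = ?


Z(G) = {g ∈ G | gx = xg for all x ∈ G}
S_n is non-abelian for n ≥ 3; Z(S_15) is trivial

Z(S_15) = {e}


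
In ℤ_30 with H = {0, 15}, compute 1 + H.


1 + H = {1 + h (mod 30) : h ∈ H}
1+0=1, 1+15=16

1 + H = {1, 16}


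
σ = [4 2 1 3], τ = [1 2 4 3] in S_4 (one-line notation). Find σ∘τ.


σ∘τ: apply τ first, then σ
1 →τ 1 →σ 4
2 →τ 2 →σ 2
3 →τ 4 →σ 3
4 →τ 3 →σ 1

σ∘τ = [4 2 3 1]


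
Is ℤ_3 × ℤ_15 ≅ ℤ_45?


Comparing ℤ_3 × ℤ_15 and ℤ_45:
gcd(3,15) = 3 ≠ 1. Max element order in ℤ_3×ℤ_15 is lcm(3,15) = 15 < 45, so it has no element of order 45

No, ℤ_3 × ℤ_15 ≇ ℤ_45


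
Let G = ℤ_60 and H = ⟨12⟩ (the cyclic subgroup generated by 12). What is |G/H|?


|⟨12⟩| = n / gcd(12, 60) = 60 / 12 = 5
H is normal (ℤ_60 is abelian).
|G/H| = |G| / |H| = 60 / 5 = 12

|G/H| = 12


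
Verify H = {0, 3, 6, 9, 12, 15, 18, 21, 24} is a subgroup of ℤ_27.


Subgroup test for H = {0, 3, 6, 9, 12, 15, 18, 21, 24} in (ℤ_27, +):
(1) 0 ∈ H? Yes
(2) Closure: for all a,b ∈ H, (a+b) mod 27 ∈ H? Yes
(3) Inverses: for all a ∈ H, -a mod 27 ∈ H? Yes

Yes, H is a subgroup of ℤ_27


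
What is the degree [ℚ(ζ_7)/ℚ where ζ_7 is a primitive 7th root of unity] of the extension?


[ℚ(ζ_n):ℚ] = deg Φ_n(x) = φ(n). Here φ(7) = 6

[ℚ(ζ_7)/ℚ where ζ_7 is a primitive 7th root of unity] = 6


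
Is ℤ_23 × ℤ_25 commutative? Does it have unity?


Direct product ring; commutative with unity (1,1); but (1,0)·(0,1) = (0,0) gives zero divisors, so not an integral domain
Commutative: Yes
Integral domain: No
Has unity: Yes

ℤ_23 × ℤ_25: Commutative=Yes, Unity=Yes


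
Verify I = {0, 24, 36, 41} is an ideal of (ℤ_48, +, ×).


Check ideal conditions for I = {0, 24, 36, 41} in ℤ_48:
(1) I is an additive subgroup? No
(2) For r ∈ ℤ_48 and a ∈ I: r·a ∈ I? No  [counterexample: r=2, a=41, r·a mod 48 = 34 ∉ I]

No, I is not an ideal of ℤ_48


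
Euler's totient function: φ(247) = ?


Factor n: 247 = 13 × 19
φ(n) = n · ∏(1 - 1/p) over distinct primes p | n
φ(247) = 247 · (1 - 1/13) · (1 - 1/19) = 216

φ(247) = 216


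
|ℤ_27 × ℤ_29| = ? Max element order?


|ℤ_27 × ℤ_29| = 27 × 29 = 783
Max element order = lcm(27,29) = 783
Cyclic? Yes (gcd=1)

|ℤ_27×ℤ_29| = 783, max element order = 783


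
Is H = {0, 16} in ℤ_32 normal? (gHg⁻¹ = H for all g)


H = {0, 16} in ℤ_32
ℤ_32 is abelian; every subgroup of an abelian group is normal

Yes, normal subgroup


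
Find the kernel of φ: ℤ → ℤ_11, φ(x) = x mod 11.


Kernel = preimage of identity
ker(φ) = {x ∈ ℤ : x ≡ 0 (mod 11)} = 11ℤ = {0, ±11, ±22, ...}

ker(φ) = 11ℤ


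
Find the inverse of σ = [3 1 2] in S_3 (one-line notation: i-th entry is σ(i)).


To find σ⁻¹, swap domain and range:
σ(1) = 3 → σ⁻¹(3) = 1
σ(2) = 1 → σ⁻¹(1) = 2
σ(3) = 2 → σ⁻¹(2) = 3

σ⁻¹ = [2 3 1]


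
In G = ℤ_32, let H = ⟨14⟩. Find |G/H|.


|⟨14⟩| = n / gcd(14, 32) = 32 / 2 = 16
H is normal (ℤ_32 is abelian).
|G/H| = |G| / |H| = 32 / 16 = 2

|G/H| = 2


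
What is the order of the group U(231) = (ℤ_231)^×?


U(n) is the group of units mod n; |U(n)| = φ(n)
|U(231)| = φ(231) = 120

|U(231) = (ℤ_231)^×| = 120


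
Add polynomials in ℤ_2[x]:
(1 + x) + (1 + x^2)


Add coefficients mod 2:
x^0: 1 + 1 = 0 (mod 2)
x^1: 1 + 0 = 1 (mod 2)
x^2: 0 + 1 = 1 (mod 2)
Result: x + x^2

f + g = x + x^2


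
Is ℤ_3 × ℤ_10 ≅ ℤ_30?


Comparing ℤ_3 × ℤ_10 and ℤ_30:
gcd(3,10) = 1, so ℤ_3 × ℤ_10 ≅ ℤ_30 (CRT)

Yes, ℤ_3 × ℤ_10 ≅ ℤ_30


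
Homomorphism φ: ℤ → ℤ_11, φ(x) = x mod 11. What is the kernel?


Kernel = preimage of identity
ker(φ) = {x ∈ ℤ : x ≡ 0 (mod 11)} = 11ℤ = {0, ±11, ±22, ...}

ker(φ) = 11ℤ


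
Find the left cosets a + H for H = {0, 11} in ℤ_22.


H = {0, 11}, |H| = 2
Number of cosets = |G|/|H| = 22/2 = 11
0 + H = {0, 11}
1 + H = {1, 12}
2 + H = {2, 13}
3 + H = {3, 14}
4 + H = {4, 15}
5 + H = {5, 16}
6 + H = {6, 17}
7 + H = {7, 18}
8 + H = {8, 19}
9 + H = {9, 20}
10 + H = {10, 21}

Cosets: 0+H={0,11}; 1+H={1,12}; 2+H={2,13}; 3+H={3,14}; 4+H={4,15}; 5+H={5,16}; 6+H={6,17}; 7+H={7,18}; 8+H={8,19}; 9+H={9,20}; 10+H={10,21}


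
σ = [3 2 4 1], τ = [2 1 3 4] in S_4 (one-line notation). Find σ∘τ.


σ∘τ: apply τ first, then σ
1 →τ 2 →σ 2
2 →τ 1 →σ 3
3 →τ 3 →σ 4
4 →τ 4 →σ 1

σ∘τ = [2 3 4 1]


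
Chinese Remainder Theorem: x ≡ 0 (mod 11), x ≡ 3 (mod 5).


m₁ = 11, m₂ = 5, gcd = 1, so CRT applies. M = m₁·m₂ = 55
Let M₁ = M/m₁ = 5, M₂ = M/m₂ = 11
Find y₁ ≡ M₁⁻¹ (mod m₁): 5⁻¹ ≡ 9 (mod 11)
Find y₂ ≡ M₂⁻¹ (mod m₂): 11⁻¹ ≡ 1 (mod 5)
x = a₁·M₁·y₁ + a₂·M₂·y₂ = 0·5·9 + 3·11·1 = 33
Reduce mod 55: x ≡ 33
Check: 33 mod 11 = 0 ✓, 33 mod 5 = 3 ✓

x ≡ 33 (mod 55)


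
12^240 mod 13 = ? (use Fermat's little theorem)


Fermat's little theorem: if p is prime and gcd(a,p)=1, then a^(p-1) ≡ 1 (mod p)
p = 13 is prime, gcd(12,13) = 1
Reduce exponent: 240 mod 12 = 0
So 12^240 ≡ 12^0 (mod 13)
12^0 = 1

12^240 ≡ 1 (mod 13)


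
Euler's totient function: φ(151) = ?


Factor n: 151 = 151
φ(n) = n · ∏(1 - 1/p) over distinct primes p | n
φ(151) = 151 · (1 - 1/151) = 150

φ(151) = 150


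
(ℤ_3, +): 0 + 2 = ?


Operation: addition mod 3
0 + 2 = (a + b) mod 3 with a = 0, b = 2

0 + 2 = 2


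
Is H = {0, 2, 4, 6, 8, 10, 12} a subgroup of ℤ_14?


Subgroup test for H = {0, 2, 4, 6, 8, 10, 12} in (ℤ_14, +):
(1) 0 ∈ H? Yes
(2) Closure: for all a,b ∈ H, (a+b) mod 14 ∈ H? Yes
(3) Inverses: for all a ∈ H, -a mod 14 ∈ H? Yes

Yes, H is a subgroup of ℤ_14


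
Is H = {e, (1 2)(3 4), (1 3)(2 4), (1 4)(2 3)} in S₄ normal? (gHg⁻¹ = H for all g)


H = {e, (1 2)(3 4), (1 3)(2 4), (1 4)(2 3)} in S₄
This is the Klein four-group V₄; it is normal in S₄ (it is a union of conjugacy classes)

Yes, normal subgroup


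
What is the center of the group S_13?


Z(G) = {g ∈ G | gx = xg for all x ∈ G}
S_n is non-abelian for n ≥ 3; Z(S_13) is trivial

Z(S_13) = {e}


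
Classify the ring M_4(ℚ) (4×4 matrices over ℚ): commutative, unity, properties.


Matrix multiplication is non-commutative for n ≥ 2; the identity matrix I is the unity; singular matrices give zero divisors, so not an integral domain
Commutative: No
Integral domain: No
Has unity: Yes

M_4(ℚ) (4×4 matrices over ℚ): Commutative=No, Unity=Yes


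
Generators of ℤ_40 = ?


g generates ℤ_n iff gcd(g,n) = 1
Prime factors of 40: 2, 5
Generators are g ∈ {1,...,39} not divisible by any of these primes.
Generators: {1, 3, 7, 9, 11, 13, 17, 19, 21, 23, 27, 29, 31, 33, 37, 39}
Number of generators = φ(40) = 16

Generators of ℤ_40 = {1, 3, 7, 9, 11, 13, 17, 19, 21, 23, 27, 29, 31, 33, 37, 39}


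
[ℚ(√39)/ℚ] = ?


√39 has minimal polynomial x² - 39 (irreducible over ℚ since 39 is squarefree)

[ℚ(√39)/ℚ] = 2


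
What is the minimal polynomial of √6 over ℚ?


√6 satisfies x² - 6 = 0, irreducible over ℚ since 6 is squarefree

Minimal polynomial: x² - 6


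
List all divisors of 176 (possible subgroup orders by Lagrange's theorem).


Lagrange's theorem: |H| divides |G|
|G| = 176
Divisors of 176: 1, 2, 4, 8, 11, 16, 22, 44, 88, 176

Possible subgroup orders: {1, 2, 4, 8, 11, 16, 22, 44, 88, 176}


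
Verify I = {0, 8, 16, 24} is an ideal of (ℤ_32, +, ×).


Check ideal conditions for I = {0, 8, 16, 24} in ℤ_32:
(1) I is an additive subgroup? Yes
(2) For r ∈ ℤ_32 and a ∈ I: r·a ∈ I? Yes

Yes, I is an ideal of ℤ_32


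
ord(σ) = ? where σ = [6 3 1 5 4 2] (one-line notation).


Cycle decomposition: (1 6 2 3) (4 5)
Cycle lengths: 4, 2
Order = lcm(4, 2) = 4

ord(σ) = 4


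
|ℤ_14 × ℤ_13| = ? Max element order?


|ℤ_14 × ℤ_13| = 14 × 13 = 182
Max element order = lcm(14,13) = 182
Cyclic? Yes (gcd=1)

|ℤ_14×ℤ_13| = 182, max element order = 182


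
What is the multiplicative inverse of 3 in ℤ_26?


Use the extended Euclidean algorithm to write 1 = 3·s + 26·t; then s mod 26 is the inverse.
Euclidean algorithm:
  3 = 0·26 + 3
  26 = 8·3 + 2
  3 = 1·2 + 1
  2 = 2·1 + 0
gcd(3,26) = 1
Back-substitution gives: 3·(9) + 26·(-1) = 1
So 3⁻¹ ≡ 9 ≡ 9 (mod 26)
Check: 3 × 9 = 27 ≡ 1 (mod 26) ✓

3⁻¹ ≡ 9 (mod 26)


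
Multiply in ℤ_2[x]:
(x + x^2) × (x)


Expand and collect like terms; reduce coefficients mod 2:
x^0: 0·0 = 0 ≡ 0 (mod 2)
x^1: 0·1 + 1·0 = 0 ≡ 0 (mod 2)
x^2: 1·1 + 1·0 = 1 ≡ 1 (mod 2)
x^3: 1·1 = 1 ≡ 1 (mod 2)
Result: x^2 + x^3

f · g = x^2 + x^3


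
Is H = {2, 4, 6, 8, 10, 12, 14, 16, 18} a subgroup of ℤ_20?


Subgroup test for H = {2, 4, 6, 8, 10, 12, 14, 16, 18} in (ℤ_20, +):
(1) 0 ∈ H? No
(2) Closure: for all a,b ∈ H, (a+b) mod 20 ∈ H? No  [counterexample: 2 + 18 = 0 ∉ H]
(3) Inverses: for all a ∈ H, -a mod 20 ∈ H? Yes

No, H is not a subgroup of ℤ_20


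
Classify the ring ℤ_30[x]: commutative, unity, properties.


ℤ_30 has zero divisors (2·15 ≡ 0), and these lift to constant zero divisors in ℤ_30[x]; so not an integral domain
Commutative: Yes
Integral domain: No
Has unity: Yes

ℤ_30[x]: Commutative=Yes, Unity=Yes


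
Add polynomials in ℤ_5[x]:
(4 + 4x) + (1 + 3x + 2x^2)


Add coefficients mod 5:
x^0: 4 + 1 = 0 (mod 5)
x^1: 4 + 3 = 2 (mod 5)
x^2: 0 + 2 = 2 (mod 5)
Result: 2x + 2x^2

f + g = 2x + 2x^2


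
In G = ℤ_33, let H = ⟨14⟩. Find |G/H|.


|⟨14⟩| = n / gcd(14, 33) = 33 / 1 = 33
H is normal (ℤ_33 is abelian).
|G/H| = |G| / |H| = 33 / 33 = 1

|G/H| = 1


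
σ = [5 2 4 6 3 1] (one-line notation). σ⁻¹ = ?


To find σ⁻¹, swap domain and range:
σ(1) = 5 → σ⁻¹(5) = 1
σ(2) = 2 → σ⁻¹(2) = 2
σ(3) = 4 → σ⁻¹(4) = 3
σ(4) = 6 → σ⁻¹(6) = 4
σ(5) = 3 → σ⁻¹(3) = 5
σ(6) = 1 → σ⁻¹(1) = 6

σ⁻¹ = [6 2 5 3 1 4]


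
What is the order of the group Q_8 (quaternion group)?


Q_8 = {±1, ±i, ±j, ±k}
|Q_8| = 8

|Q_8 (quaternion group)| = 8


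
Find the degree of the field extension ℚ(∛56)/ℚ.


∛56 has minimal polynomial x³ - 56 (irreducible over ℚ since 56 is not a perfect cube)

[ℚ(∛56)/ℚ] = 3


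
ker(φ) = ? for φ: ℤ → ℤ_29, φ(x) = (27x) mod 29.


Kernel = preimage of identity
ker(φ) = {x ∈ ℤ : 27x ≡ 0 (mod 29)}. gcd(27,29) = 1, so 27x ≡ 0 (mod 29) ⟺ x ≡ 0 (mod 29/1 = 29). Hence ker(φ) = 29ℤ

ker(φ) = 29ℤ


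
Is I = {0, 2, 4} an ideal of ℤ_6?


Check ideal conditions for I = {0, 2, 4} in ℤ_6:
(1) I is an additive subgroup? Yes
(2) For r ∈ ℤ_6 and a ∈ I: r·a ∈ I? Yes

Yes, I is an ideal of ℤ_6


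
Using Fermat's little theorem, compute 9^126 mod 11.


Fermat's little theorem: if p is prime and gcd(a,p)=1, then a^(p-1) ≡ 1 (mod p)
p = 11 is prime, gcd(9,11) = 1
Reduce exponent: 126 mod 10 = 6
So 9^126 ≡ 9^6 (mod 11)
9^6 mod 11 = 9

9^126 ≡ 9 (mod 11)


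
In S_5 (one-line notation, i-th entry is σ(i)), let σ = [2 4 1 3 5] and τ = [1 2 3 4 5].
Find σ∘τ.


σ∘τ: apply τ first, then σ
1 →τ 1 →σ 2
2 →τ 2 →σ 4
3 →τ 3 →σ 1
4 →τ 4 →σ 3
5 →τ 5 →σ 5

σ∘τ = [2 4 1 3 5]


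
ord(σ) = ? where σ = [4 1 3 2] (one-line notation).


Cycle decomposition: (1 4 2)
Cycle lengths: 3
Order = lcm(3) = 3

ord(σ) = 3


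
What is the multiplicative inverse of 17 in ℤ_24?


Use the extended Euclidean algorithm to write 1 = 17·s + 24·t; then s mod 24 is the inverse.
Euclidean algorithm:
  17 = 0·24 + 17
  24 = 1·17 + 7
  17 = 2·7 + 3
  7 = 2·3 + 1
  3 = 3·1 + 0
gcd(17,24) = 1
Back-substitution gives: 17·(-7) + 24·(5) = 1
So 17⁻¹ ≡ -7 ≡ 17 (mod 24)
Check: 17 × 17 = 289 ≡ 1 (mod 24) ✓

17⁻¹ ≡ 17 (mod 24)
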